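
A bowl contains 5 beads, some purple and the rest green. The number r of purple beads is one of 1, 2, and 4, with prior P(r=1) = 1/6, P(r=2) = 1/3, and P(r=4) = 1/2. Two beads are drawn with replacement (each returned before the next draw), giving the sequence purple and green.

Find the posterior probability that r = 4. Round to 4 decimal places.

0.4286

Under each hypothesis, the probability of the observed sequence is: P(data | r = 1) = (1/5)(4/5) = 4/25; P(data | r = 2) = (2/5)(3/5) = 6/25; P(data | r = 4) = (4/5)(1/5) = 4/25.
Weighting by the prior gives 1/6 · 4/25 = 2/75, 1/3 · 6/25 = 2/25, 1/2 · 4/25 = 2/25; these sum to 14/75.
So P(r = 4 | data) = (2/25) / (14/75) = 3/7.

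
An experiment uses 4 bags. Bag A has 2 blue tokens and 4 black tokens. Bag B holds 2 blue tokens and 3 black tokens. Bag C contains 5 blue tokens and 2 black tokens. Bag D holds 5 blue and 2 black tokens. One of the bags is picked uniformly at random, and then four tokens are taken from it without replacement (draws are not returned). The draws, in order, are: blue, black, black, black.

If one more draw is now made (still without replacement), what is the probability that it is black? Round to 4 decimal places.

0.2857

Compute the likelihood of the observed sequence for each case: P(data | bag A) = (2/6)(4/5)(3/4)(2/3) = 2/15; P(data | bag B) = (2/5)(3/4)(2/3)(1/2) = 1/10; P(data | bag C) = (5/7)(2/6)(1/5)(0/4) = 0; P(data | bag D) = (5/7)(2/6)(1/5)(0/4) = 0.
Multiplying each by its prior: 1/4 · 2/15 = 1/30, 1/4 · 1/10 = 1/40, 1/4 · 0 = 0, 1/4 · 0 = 0; these sum to 7/120.
Normalising, the posterior is P(bag A | data) = 4/7, P(bag B | data) = 3/7, P(bag C | data) = 0, P(bag D | data) = 0.
The predictive probability is P(black next | data) = (1/2)(4/7) + (0)(3/7) = 2/7.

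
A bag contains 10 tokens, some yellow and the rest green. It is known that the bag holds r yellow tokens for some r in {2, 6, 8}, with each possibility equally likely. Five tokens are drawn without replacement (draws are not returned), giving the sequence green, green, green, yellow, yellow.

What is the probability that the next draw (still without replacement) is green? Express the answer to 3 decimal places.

0.586

Compute the likelihood of the observed sequence for each case: P(data | r = 2) = (8/10)(7/9)(6/8)(2/7)(1/6) = 0.022222; P(data | r = 6) = (4/10)(3/9)(2/8)(6/7)(5/6) = 0.02381; P(data | r = 8) = (2/10)(1/9)(0/8) = 0.
The prior-weighted likelihoods are 1/3 · 0.022222 = 0.0074074, 1/3 · 0.02381 = 0.0079365, 1/3 · 0 = 0; summing to 0.015344.
Normalising, the posterior is P(r = 2 | data) = 0.48276, P(r = 6 | data) = 0.51724, P(r = 8 | data) = 0.
So P(green next | data) = Σ P(green next | H) P(H | data) = (1)(0.48276) + (1/5)(0.51724) = 0.58621.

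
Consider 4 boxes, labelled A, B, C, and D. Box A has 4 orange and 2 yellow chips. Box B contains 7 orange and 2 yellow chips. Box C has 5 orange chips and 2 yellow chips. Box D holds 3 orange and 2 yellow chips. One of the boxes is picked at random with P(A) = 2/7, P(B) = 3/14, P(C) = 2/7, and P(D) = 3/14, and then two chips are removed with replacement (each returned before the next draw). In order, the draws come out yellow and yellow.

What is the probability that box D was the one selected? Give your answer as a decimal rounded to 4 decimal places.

Under each hypothesis, the probability of the observed sequence is: P(data | box A) = (2/6)(2/6) = 0.11111; P(data | box B) = (2/9)(2/9) = 0.049383; P(data | box C) = (2/7)(2/7) = 0.081633; P(data | box D) = (2/5)(2/5) = 0.16.
The prior-weighted likelihoods are 2/7 · 0.11111 = 0.031746, 3/14 · 0.049383 = 0.010582, 2/7 · 0.081633 = 0.023324, 3/14 · 0.16 = 0.034286; with total 0.099937.
Hence P(box D | data) = (0.034286) / (0.099937) = 0.34307.

0.3431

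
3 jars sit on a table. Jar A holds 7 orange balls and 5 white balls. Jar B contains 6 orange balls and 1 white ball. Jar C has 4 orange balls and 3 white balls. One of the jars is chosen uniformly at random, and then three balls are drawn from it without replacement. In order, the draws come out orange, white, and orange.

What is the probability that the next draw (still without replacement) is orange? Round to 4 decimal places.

Compute the likelihood of the observed sequence for each case: P(data | jar A) = (7/12)(5/11)(6/10) = 0.15909; P(data | jar B) = (6/7)(1/6)(5/5) = 0.14286; P(data | jar C) = (4/7)(3/6)(3/5) = 0.17143.
The prior-weighted likelihoods are 1/3 · 0.15909 = 0.05303, 1/3 · 0.14286 = 0.047619, 1/3 · 0.17143 = 0.057143; with total 0.15779.
The posterior is then P(jar A | data) = 0.33608, P(jar B | data) = 0.30178, P(jar C | data) = 0.36214.
The predictive probability is P(orange next | data) = (5/9)(0.33608) + (1)(0.30178) + (1/2)(0.36214) = 0.66956.

0.6696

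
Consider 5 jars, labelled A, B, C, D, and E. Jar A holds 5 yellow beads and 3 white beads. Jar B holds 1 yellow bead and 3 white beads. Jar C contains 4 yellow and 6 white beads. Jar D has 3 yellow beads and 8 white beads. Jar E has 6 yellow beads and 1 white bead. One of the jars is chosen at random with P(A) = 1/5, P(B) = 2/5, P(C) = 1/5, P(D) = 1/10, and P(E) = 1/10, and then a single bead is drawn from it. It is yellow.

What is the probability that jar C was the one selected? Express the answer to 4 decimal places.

Under each hypothesis, the probability of this draw is: P(data | jar A) = (5/8) = 0.625; P(data | jar B) = (1/4) = 0.25; P(data | jar C) = (4/10) = 0.4; P(data | jar D) = (3/11) = 0.27273; P(data | jar E) = (6/7) = 0.85714.
The prior-weighted likelihoods are 1/5 · 0.625 = 0.125, 2/5 · 0.25 = 0.1, 1/5 · 0.4 = 0.08, 1/10 · 0.27273 = 0.027273, 1/10 · 0.85714 = 0.085714; with total 0.41799.
Hence P(jar C | data) = (0.08) / (0.41799) = 0.19139.

0.1914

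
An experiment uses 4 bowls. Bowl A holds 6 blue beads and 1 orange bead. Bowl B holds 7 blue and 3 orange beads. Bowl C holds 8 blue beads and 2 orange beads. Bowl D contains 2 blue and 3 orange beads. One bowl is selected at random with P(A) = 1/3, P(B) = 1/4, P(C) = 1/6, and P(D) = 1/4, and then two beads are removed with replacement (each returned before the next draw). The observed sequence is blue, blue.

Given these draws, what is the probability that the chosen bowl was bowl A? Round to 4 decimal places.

0.4764

The likelihood of the observed sequence under each hypothesis: P(data | bowl A) = (6/7)(6/7) = 0.73469; P(data | bowl B) = (7/10)(7/10) = 0.49; P(data | bowl C) = (8/10)(8/10) = 0.64; P(data | bowl D) = (2/5)(2/5) = 0.16.
The prior-weighted likelihoods are 1/3 · 0.73469 = 0.2449, 1/4 · 0.49 = 0.1225, 1/6 · 0.64 = 0.10667, 1/4 · 0.16 = 0.04; these sum to 0.51406.
So P(bowl A | data) = (0.2449) / (0.51406) = 0.4764.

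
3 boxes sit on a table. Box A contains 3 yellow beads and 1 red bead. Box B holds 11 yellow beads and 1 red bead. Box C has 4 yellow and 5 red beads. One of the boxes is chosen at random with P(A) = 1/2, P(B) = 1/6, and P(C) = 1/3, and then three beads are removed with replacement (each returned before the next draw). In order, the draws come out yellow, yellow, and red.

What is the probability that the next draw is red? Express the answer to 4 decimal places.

0.3279

For each hypothesis, P(data | H) works out to: P(data | box A) = (3/4)(3/4)(1/4) = 0.14062; P(data | box B) = (11/12)(11/12)(1/12) = 0.070023; P(data | box C) = (4/9)(4/9)(5/9) = 0.10974.
Multiplying each by its prior: 1/2 · 0.14062 = 0.070312, 1/6 · 0.070023 = 0.011671, 1/3 · 0.10974 = 0.03658; these sum to 0.11856.
The posterior is then P(box A | data) = 0.59304, P(box B | data) = 0.098433, P(box C | data) = 0.30853.
So P(red next | data) = Σ P(red next | H) P(H | data) = (1/4)(0.59304) + (1/12)(0.098433) + (5/9)(0.30853) = 0.32787.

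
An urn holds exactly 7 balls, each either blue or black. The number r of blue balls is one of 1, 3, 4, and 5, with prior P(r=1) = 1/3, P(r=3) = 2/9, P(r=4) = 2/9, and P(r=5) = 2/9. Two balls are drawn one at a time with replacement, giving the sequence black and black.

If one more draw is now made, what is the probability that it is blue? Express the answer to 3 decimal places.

0.272

For each hypothesis, P(data | H) works out to: P(data | r = 1) = (6/7)(6/7) = 36/49; P(data | r = 3) = (4/7)(4/7) = 16/49; P(data | r = 4) = (3/7)(3/7) = 9/49; P(data | r = 5) = (2/7)(2/7) = 4/49.
The prior-weighted likelihoods are 1/3 · 36/49 = 12/49, 2/9 · 16/49 = 32/441, 2/9 · 9/49 = 2/49, 2/9 · 4/49 = 8/441; these sum to 166/441.
Dividing through by the total gives posterior P(r = 1 | data) = 54/83, P(r = 3 | data) = 16/83, P(r = 4 | data) = 9/83, P(r = 5 | data) = 4/83.
Averaging over the posterior, P(blue next | data) = (1/7)(54/83) + (3/7)(16/83) + (4/7)(9/83) + (5/7)(4/83) = 158/581.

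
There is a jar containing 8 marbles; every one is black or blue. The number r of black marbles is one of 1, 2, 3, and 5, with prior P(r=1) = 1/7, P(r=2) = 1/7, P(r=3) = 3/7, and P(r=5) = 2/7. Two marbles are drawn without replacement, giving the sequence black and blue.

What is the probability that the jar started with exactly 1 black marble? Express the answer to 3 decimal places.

0.074

Under each hypothesis, the probability of the observed sequence is: P(data | r = 1) = (1/8)(7/7) = 1/8; P(data | r = 2) = (2/8)(6/7) = 3/14; P(data | r = 3) = (3/8)(5/7) = 15/56; P(data | r = 5) = (5/8)(3/7) = 15/56.
The prior-weighted likelihoods are 1/7 · 1/8 = 1/56, 1/7 · 3/14 = 3/98, 3/7 · 15/56 = 45/392, 2/7 · 15/56 = 15/196; with total 47/196.
So P(r = 1 | data) = (1/56) / (47/196) = 7/94.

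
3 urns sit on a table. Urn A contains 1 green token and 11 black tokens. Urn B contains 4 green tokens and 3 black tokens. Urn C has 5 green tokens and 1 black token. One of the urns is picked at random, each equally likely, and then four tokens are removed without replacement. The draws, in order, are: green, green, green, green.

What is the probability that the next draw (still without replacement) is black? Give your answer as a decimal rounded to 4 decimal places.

Under each hypothesis, the probability of the observed sequence is: P(data | urn A) = (1/12)(0/11) = 0; P(data | urn B) = (4/7)(3/6)(2/5)(1/4) = 1/35; P(data | urn C) = (5/6)(4/5)(3/4)(2/3) = 1/3.
The prior-weighted likelihoods are 1/3 · 0 = 0, 1/3 · 1/35 = 1/105, 1/3 · 1/3 = 1/9; with total 38/315.
Normalising, the posterior is P(urn A | data) = 0, P(urn B | data) = 3/38, P(urn C | data) = 35/38.
Averaging over the posterior, P(black next | data) = (1)(3/38) + (1/2)(35/38) = 41/76.

0.5395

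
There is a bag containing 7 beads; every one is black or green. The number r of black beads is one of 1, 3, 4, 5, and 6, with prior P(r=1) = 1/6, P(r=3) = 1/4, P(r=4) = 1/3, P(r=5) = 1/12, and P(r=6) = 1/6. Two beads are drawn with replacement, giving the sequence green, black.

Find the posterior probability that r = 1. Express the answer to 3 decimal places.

0.102

Under each hypothesis, the probability of the observed sequence is: P(data | r = 1) = (6/7)(1/7) = 6/49; P(data | r = 3) = (4/7)(3/7) = 12/49; P(data | r = 4) = (3/7)(4/7) = 12/49; P(data | r = 5) = (2/7)(5/7) = 10/49; P(data | r = 6) = (1/7)(6/7) = 6/49.
Multiplying each by its prior: 1/6 · 6/49 = 1/49, 1/4 · 12/49 = 3/49, 1/3 · 12/49 = 4/49, 1/12 · 10/49 = 5/294, 1/6 · 6/49 = 1/49; with total 59/294.
So P(r = 1 | data) = (1/49) / (59/294) = 6/59.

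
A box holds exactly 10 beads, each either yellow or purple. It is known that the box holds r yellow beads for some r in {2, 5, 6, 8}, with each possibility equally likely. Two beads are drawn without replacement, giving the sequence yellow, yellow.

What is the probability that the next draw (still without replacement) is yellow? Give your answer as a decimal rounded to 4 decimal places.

0.5972

The likelihood of the observed sequence under each hypothesis: P(data | r = 2) = (2/10)(1/9) = 1/45; P(data | r = 5) = (5/10)(4/9) = 2/9; P(data | r = 6) = (6/10)(5/9) = 1/3; P(data | r = 8) = (8/10)(7/9) = 28/45.
Multiplying each by its prior: 1/4 · 1/45 = 1/180, 1/4 · 2/9 = 1/18, 1/4 · 1/3 = 1/12, 1/4 · 28/45 = 7/45; with total 3/10.
Dividing through by the total gives posterior P(r = 2 | data) = 1/54, P(r = 5 | data) = 5/27, P(r = 6 | data) = 5/18, P(r = 8 | data) = 14/27.
The predictive probability is P(yellow next | data) = (0)(1/54) + (3/8)(5/27) + (1/2)(5/18) + (3/4)(14/27) = 43/72.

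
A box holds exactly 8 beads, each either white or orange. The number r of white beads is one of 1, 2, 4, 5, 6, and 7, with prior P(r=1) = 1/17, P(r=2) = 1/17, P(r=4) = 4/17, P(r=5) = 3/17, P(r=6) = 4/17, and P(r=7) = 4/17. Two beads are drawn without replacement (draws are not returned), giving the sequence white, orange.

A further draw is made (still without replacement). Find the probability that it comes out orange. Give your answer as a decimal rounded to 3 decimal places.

Under each hypothesis, the probability of the observed sequence is: P(data | r = 1) = (1/8)(7/7) = 1/8; P(data | r = 2) = (2/8)(6/7) = 3/14; P(data | r = 4) = (4/8)(4/7) = 2/7; P(data | r = 5) = (5/8)(3/7) = 15/56; P(data | r = 6) = (6/8)(2/7) = 3/14; P(data | r = 7) = (7/8)(1/7) = 1/8.
Weighting by the prior gives 1/17 · 1/8 = 1/136, 1/17 · 3/14 = 3/238, 4/17 · 2/7 = 8/119, 3/17 · 15/56 = 45/952, 4/17 · 3/14 = 6/119, 4/17 · 1/8 = 1/34; summing to 3/14.
Normalising, the posterior is P(r = 1 | data) = 7/204, P(r = 2 | data) = 1/17, P(r = 4 | data) = 16/51, P(r = 5 | data) = 15/68, P(r = 6 | data) = 4/17, P(r = 7 | data) = 7/51.
The predictive probability is P(orange next | data) = (1)(7/204) + (5/6)(1/17) + (1/2)(16/51) + (1/3)(15/68) + (1/6)(4/17) + (0)(7/51) = 6/17.

0.353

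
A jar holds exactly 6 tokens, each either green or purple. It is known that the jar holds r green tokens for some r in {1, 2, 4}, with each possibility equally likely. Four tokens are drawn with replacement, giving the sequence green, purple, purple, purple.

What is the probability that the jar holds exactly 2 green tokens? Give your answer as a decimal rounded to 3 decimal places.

Under each hypothesis, the probability of the observed sequence is: P(data | r = 1) = (1/6)(5/6)(5/6)(5/6) = 0.096451; P(data | r = 2) = (2/6)(4/6)(4/6)(4/6) = 0.098765; P(data | r = 4) = (4/6)(2/6)(2/6)(2/6) = 0.024691.
The prior-weighted likelihoods are 1/3 · 0.096451 = 0.03215, 1/3 · 0.098765 = 0.032922, 1/3 · 0.024691 = 0.0082305; these sum to 0.073302.
So P(r = 2 | data) = (0.032922) / (0.073302) = 0.44912.

0.449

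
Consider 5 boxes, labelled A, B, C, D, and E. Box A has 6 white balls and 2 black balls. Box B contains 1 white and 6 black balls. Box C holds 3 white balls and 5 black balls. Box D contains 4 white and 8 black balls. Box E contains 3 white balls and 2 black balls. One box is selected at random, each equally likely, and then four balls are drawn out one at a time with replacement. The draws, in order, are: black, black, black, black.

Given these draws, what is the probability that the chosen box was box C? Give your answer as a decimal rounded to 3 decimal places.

Under each hypothesis, the probability of the observed sequence is: P(data | box A) = (2/8)(2/8)(2/8)(2/8) = 0.0039062; P(data | box B) = (6/7)(6/7)(6/7)(6/7) = 0.53978; P(data | box C) = (5/8)(5/8)(5/8)(5/8) = 0.15259; P(data | box D) = (8/12)(8/12)(8/12)(8/12) = 0.19753; P(data | box E) = (2/5)(2/5)(2/5)(2/5) = 0.0256.
Weighting by the prior gives 1/5 · 0.0039062 = 0.00078125, 1/5 · 0.53978 = 0.10796, 1/5 · 0.15259 = 0.030518, 1/5 · 0.19753 = 0.039506, 1/5 · 0.0256 = 0.00512; summing to 0.18388.
So P(box C | data) = (0.030518) / (0.18388) = 0.16596.

0.166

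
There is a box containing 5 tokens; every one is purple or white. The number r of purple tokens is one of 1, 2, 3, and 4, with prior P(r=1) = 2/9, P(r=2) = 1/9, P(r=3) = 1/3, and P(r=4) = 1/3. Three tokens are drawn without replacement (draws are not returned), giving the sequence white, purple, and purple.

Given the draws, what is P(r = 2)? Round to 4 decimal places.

The likelihood of the observed sequence under each hypothesis: P(data | r = 1) = (4/5)(1/4)(0/3) = 0; P(data | r = 2) = (3/5)(2/4)(1/3) = 1/10; P(data | r = 3) = (2/5)(3/4)(2/3) = 1/5; P(data | r = 4) = (1/5)(4/4)(3/3) = 1/5.
Weighting by the prior gives 2/9 · 0 = 0, 1/9 · 1/10 = 1/90, 1/3 · 1/5 = 1/15, 1/3 · 1/5 = 1/15; these sum to 13/90.
Hence P(r = 2 | data) = (1/90) / (13/90) = 1/13.

0.0769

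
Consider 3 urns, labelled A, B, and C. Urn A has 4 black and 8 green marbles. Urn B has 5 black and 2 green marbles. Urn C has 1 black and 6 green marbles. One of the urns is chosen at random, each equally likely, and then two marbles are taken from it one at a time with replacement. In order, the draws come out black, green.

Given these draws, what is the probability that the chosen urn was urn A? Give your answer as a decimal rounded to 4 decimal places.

For each hypothesis, P(data | H) works out to: P(data | urn A) = (4/12)(8/12) = 0.22222; P(data | urn B) = (5/7)(2/7) = 0.20408; P(data | urn C) = (1/7)(6/7) = 0.12245.
Multiplying each by its prior: 1/3 · 0.22222 = 0.074074, 1/3 · 0.20408 = 0.068027, 1/3 · 0.12245 = 0.040816; with total 0.18292.
Hence P(urn A | data) = (0.074074) / (0.18292) = 0.40496.

0.4050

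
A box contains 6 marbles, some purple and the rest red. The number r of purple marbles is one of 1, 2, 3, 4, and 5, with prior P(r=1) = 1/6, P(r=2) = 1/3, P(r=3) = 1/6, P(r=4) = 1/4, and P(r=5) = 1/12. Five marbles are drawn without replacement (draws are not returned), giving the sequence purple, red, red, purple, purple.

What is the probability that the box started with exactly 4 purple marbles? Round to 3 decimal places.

For each hypothesis, P(data | H) works out to: P(data | r = 1) = (1/6)(5/5)(4/4)(0/3) = 0; P(data | r = 2) = (2/6)(4/5)(3/4)(1/3)(0/2) = 0; P(data | r = 3) = (3/6)(3/5)(2/4)(2/3)(1/2) = 1/20; P(data | r = 4) = (4/6)(2/5)(1/4)(3/3)(2/2) = 1/15; P(data | r = 5) = (5/6)(1/5)(0/4) = 0.
Multiplying each by its prior: 1/6 · 0 = 0, 1/3 · 0 = 0, 1/6 · 1/20 = 1/120, 1/4 · 1/15 = 1/60, 1/12 · 0 = 0; with total 1/40.
Therefore the posterior P(r = 4 | data) = (1/60) / (1/40) = 2/3.

0.667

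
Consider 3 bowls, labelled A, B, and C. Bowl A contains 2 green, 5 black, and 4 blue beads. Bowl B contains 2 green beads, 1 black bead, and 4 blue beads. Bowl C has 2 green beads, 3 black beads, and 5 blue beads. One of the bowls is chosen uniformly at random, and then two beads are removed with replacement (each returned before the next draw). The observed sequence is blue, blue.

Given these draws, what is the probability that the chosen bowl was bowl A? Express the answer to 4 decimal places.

0.1866

The likelihood of the observed sequence under each hypothesis: P(data | bowl A) = (4/11)(4/11) = 0.13223; P(data | bowl B) = (4/7)(4/7) = 0.32653; P(data | bowl C) = (5/10)(5/10) = 0.25.
Weighting by the prior gives 1/3 · 0.13223 = 0.044077, 1/3 · 0.32653 = 0.10884, 1/3 · 0.25 = 0.083333; summing to 0.23625.
So P(bowl A | data) = (0.044077) / (0.23625) = 0.18657.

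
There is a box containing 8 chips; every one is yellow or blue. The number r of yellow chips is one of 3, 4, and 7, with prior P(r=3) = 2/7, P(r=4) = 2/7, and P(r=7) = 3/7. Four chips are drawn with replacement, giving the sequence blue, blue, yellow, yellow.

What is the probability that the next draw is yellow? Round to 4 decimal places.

0.4990

The likelihood of the observed sequence under each hypothesis: P(data | r = 3) = (5/8)(5/8)(3/8)(3/8) = 0.054932; P(data | r = 4) = (4/8)(4/8)(4/8)(4/8) = 0.0625; P(data | r = 7) = (1/8)(1/8)(7/8)(7/8) = 0.011963.
The prior-weighted likelihoods are 2/7 · 0.054932 = 0.015695, 2/7 · 0.0625 = 0.017857, 3/7 · 0.011963 = 0.005127; these sum to 0.038679.
The posterior is then P(r = 3 | data) = 0.40577, P(r = 4 | data) = 0.46168, P(r = 7 | data) = 0.13255.
So P(yellow next | data) = Σ P(yellow next | H) P(H | data) = (3/8)(0.40577) + (1/2)(0.46168) + (7/8)(0.13255) = 0.49899.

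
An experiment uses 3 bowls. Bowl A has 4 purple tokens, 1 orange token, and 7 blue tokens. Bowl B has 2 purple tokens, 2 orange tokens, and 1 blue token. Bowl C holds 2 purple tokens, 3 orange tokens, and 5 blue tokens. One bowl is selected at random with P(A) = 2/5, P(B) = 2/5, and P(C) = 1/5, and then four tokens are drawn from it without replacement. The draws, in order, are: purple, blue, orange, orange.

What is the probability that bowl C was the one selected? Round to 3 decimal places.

For each hypothesis, P(data | H) works out to: P(data | bowl A) = (4/12)(7/11)(1/10)(0/9) = 0; P(data | bowl B) = (2/5)(1/4)(2/3)(1/2) = 1/30; P(data | bowl C) = (2/10)(5/9)(3/8)(2/7) = 1/84.
Multiplying each by its prior: 2/5 · 0 = 0, 2/5 · 1/30 = 1/75, 1/5 · 1/84 = 1/420; summing to 11/700.
Therefore the posterior P(bowl C | data) = (1/420) / (11/700) = 5/33.

0.152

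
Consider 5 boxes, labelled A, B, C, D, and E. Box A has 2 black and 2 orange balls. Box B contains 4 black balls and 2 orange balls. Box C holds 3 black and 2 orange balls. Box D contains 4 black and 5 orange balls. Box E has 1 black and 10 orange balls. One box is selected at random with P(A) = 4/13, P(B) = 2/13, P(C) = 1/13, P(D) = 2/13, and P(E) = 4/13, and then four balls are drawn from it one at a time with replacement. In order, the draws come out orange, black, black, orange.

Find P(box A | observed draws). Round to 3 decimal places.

0.450

The likelihood of the observed sequence under each hypothesis: P(data | box A) = (2/4)(2/4)(2/4)(2/4) = 0.0625; P(data | box B) = (2/6)(4/6)(4/6)(2/6) = 0.049383; P(data | box C) = (2/5)(3/5)(3/5)(2/5) = 0.0576; P(data | box D) = (5/9)(4/9)(4/9)(5/9) = 0.060966; P(data | box E) = (10/11)(1/11)(1/11)(10/11) = 0.0068301.
Multiplying each by its prior: 4/13 · 0.0625 = 0.019231, 2/13 · 0.049383 = 0.0075973, 1/13 · 0.0576 = 0.0044308, 2/13 · 0.060966 = 0.0093794, 4/13 · 0.0068301 = 0.0021016; with total 0.04274.
So P(box A | data) = (0.019231) / (0.04274) = 0.44995.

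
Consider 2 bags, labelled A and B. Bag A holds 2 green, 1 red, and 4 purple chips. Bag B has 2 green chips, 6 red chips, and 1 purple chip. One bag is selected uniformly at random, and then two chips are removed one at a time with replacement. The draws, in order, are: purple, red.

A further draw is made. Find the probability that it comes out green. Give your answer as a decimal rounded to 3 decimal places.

Under each hypothesis, the probability of the observed sequence is: P(data | bag A) = (4/7)(1/7) = 0.081633; P(data | bag B) = (1/9)(6/9) = 0.074074.
The prior-weighted likelihoods are 1/2 · 0.081633 = 0.040816, 1/2 · 0.074074 = 0.037037; these sum to 0.077853.
The posterior is then P(bag A | data) = 0.52427, P(bag B | data) = 0.47573.
Averaging over the posterior, P(green next | data) = (2/7)(0.52427) + (2/9)(0.47573) = 0.25551.

0.256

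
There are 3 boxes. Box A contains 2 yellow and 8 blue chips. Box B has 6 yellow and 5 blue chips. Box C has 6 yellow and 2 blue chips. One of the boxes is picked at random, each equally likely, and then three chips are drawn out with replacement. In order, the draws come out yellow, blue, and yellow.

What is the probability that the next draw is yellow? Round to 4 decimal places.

0.6030

For each hypothesis, P(data | H) works out to: P(data | box A) = (2/10)(8/10)(2/10) = 0.032; P(data | box B) = (6/11)(5/11)(6/11) = 0.13524; P(data | box C) = (6/8)(2/8)(6/8) = 0.14062.
Multiplying each by its prior: 1/3 · 0.032 = 0.010667, 1/3 · 0.13524 = 0.045079, 1/3 · 0.14062 = 0.046875; with total 0.10262.
Normalising, the posterior is P(box A | data) = 0.10394, P(box B | data) = 0.43928, P(box C | data) = 0.45678.
So P(yellow next | data) = Σ P(yellow next | H) P(H | data) = (1/5)(0.10394) + (6/11)(0.43928) + (3/4)(0.45678) = 0.60298.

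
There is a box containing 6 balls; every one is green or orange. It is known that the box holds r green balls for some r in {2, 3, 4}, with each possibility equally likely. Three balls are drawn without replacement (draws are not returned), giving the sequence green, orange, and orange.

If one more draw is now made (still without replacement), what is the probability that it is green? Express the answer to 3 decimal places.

0.560

For each hypothesis, P(data | H) works out to: P(data | r = 2) = (2/6)(4/5)(3/4) = 1/5; P(data | r = 3) = (3/6)(3/5)(2/4) = 3/20; P(data | r = 4) = (4/6)(2/5)(1/4) = 1/15.
Multiplying each by its prior: 1/3 · 1/5 = 1/15, 1/3 · 3/20 = 1/20, 1/3 · 1/15 = 1/45; summing to 5/36.
The posterior is then P(r = 2 | data) = 12/25, P(r = 3 | data) = 9/25, P(r = 4 | data) = 4/25.
Averaging over the posterior, P(green next | data) = (1/3)(12/25) + (2/3)(9/25) + (1)(4/25) = 14/25.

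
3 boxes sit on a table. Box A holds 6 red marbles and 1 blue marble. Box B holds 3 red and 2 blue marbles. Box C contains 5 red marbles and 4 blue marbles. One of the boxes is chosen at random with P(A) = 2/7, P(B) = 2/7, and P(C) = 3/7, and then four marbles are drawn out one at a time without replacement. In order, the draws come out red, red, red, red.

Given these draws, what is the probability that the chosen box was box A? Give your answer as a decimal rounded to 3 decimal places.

0.878

The likelihood of the observed sequence under each hypothesis: P(data | box A) = (6/7)(5/6)(4/5)(3/4) = 3/7; P(data | box B) = (3/5)(2/4)(1/3)(0/2) = 0; P(data | box C) = (5/9)(4/8)(3/7)(2/6) = 5/126.
Multiplying each by its prior: 2/7 · 3/7 = 6/49, 2/7 · 0 = 0, 3/7 · 5/126 = 5/294; these sum to 41/294.
Hence P(box A | data) = (6/49) / (41/294) = 36/41.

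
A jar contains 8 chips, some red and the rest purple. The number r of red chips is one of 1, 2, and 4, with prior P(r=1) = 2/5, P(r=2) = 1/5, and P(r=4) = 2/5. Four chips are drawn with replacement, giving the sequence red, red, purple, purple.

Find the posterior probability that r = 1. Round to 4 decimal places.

0.1300

Compute the likelihood of the observed sequence for each case: P(data | r = 1) = (1/8)(1/8)(7/8)(7/8) = 0.011963; P(data | r = 2) = (2/8)(2/8)(6/8)(6/8) = 0.035156; P(data | r = 4) = (4/8)(4/8)(4/8)(4/8) = 0.0625.
The prior-weighted likelihoods are 2/5 · 0.011963 = 0.0047852, 1/5 · 0.035156 = 0.0070313, 2/5 · 0.0625 = 0.025; with total 0.036816.
Therefore the posterior P(r = 1 | data) = (0.0047852) / (0.036816) = 0.12997.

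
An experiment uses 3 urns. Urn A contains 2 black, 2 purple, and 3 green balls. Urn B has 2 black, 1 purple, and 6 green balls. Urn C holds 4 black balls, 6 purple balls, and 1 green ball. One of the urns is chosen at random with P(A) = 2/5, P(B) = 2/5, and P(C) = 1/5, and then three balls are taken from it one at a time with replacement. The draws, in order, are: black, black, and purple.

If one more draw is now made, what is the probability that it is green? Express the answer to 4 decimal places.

Compute the likelihood of the observed sequence for each case: P(data | urn A) = (2/7)(2/7)(2/7) = 0.023324; P(data | urn B) = (2/9)(2/9)(1/9) = 0.005487; P(data | urn C) = (4/11)(4/11)(6/11) = 0.072126.
Multiplying each by its prior: 2/5 · 0.023324 = 0.0093294, 2/5 · 0.005487 = 0.0021948, 1/5 · 0.072126 = 0.014425; these sum to 0.025949.
The posterior is then P(urn A | data) = 0.35952, P(urn B | data) = 0.084579, P(urn C | data) = 0.5559.
So P(green next | data) = Σ P(green next | H) P(H | data) = (3/7)(0.35952) + (2/3)(0.084579) + (1/11)(0.5559) = 0.261.

0.2610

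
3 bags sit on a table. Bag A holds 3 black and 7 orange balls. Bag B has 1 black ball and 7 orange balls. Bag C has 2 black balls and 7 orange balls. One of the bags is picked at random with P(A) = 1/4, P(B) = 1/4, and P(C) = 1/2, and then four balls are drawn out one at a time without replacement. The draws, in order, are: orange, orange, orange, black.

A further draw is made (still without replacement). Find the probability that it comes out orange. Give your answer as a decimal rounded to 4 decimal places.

0.8158

The likelihood of the observed sequence under each hypothesis: P(data | bag A) = (7/10)(6/9)(5/8)(3/7) = 1/8; P(data | bag B) = (7/8)(6/7)(5/6)(1/5) = 1/8; P(data | bag C) = (7/9)(6/8)(5/7)(2/6) = 5/36.
Weighting by the prior gives 1/4 · 1/8 = 1/32, 1/4 · 1/8 = 1/32, 1/2 · 5/36 = 5/72; with total 19/144.
Normalising, the posterior is P(bag A | data) = 9/38, P(bag B | data) = 9/38, P(bag C | data) = 10/19.
Averaging over the posterior, P(orange next | data) = (2/3)(9/38) + (1)(9/38) + (4/5)(10/19) = 31/38.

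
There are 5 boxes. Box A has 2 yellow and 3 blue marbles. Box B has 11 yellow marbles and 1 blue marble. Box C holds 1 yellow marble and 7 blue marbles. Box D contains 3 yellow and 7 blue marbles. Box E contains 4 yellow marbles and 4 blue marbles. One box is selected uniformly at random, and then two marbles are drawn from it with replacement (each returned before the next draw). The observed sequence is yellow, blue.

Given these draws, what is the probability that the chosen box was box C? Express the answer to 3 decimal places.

Under each hypothesis, the probability of the observed sequence is: P(data | box A) = (2/5)(3/5) = 0.24; P(data | box B) = (11/12)(1/12) = 0.076389; P(data | box C) = (1/8)(7/8) = 0.10938; P(data | box D) = (3/10)(7/10) = 0.21; P(data | box E) = (4/8)(4/8) = 0.25.
Multiplying each by its prior: 1/5 · 0.24 = 0.048, 1/5 · 0.076389 = 0.015278, 1/5 · 0.10938 = 0.021875, 1/5 · 0.21 = 0.042, 1/5 · 0.25 = 0.05; these sum to 0.17715.
By Bayes' rule, P(box C | data) = (0.021875) / (0.17715) = 0.12348.

0.123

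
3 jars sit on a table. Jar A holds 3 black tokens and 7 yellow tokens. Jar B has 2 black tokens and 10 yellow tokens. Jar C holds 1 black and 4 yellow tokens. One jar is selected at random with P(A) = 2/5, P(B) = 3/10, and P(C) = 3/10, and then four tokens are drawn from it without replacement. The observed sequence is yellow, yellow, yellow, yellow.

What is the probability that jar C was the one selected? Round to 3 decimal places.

0.236

For each hypothesis, P(data | H) works out to: P(data | jar A) = (7/10)(6/9)(5/8)(4/7) = 0.16667; P(data | jar B) = (10/12)(9/11)(8/10)(7/9) = 0.42424; P(data | jar C) = (4/5)(3/4)(2/3)(1/2) = 0.2.
Multiplying each by its prior: 2/5 · 0.16667 = 0.066667, 3/10 · 0.42424 = 0.12727, 3/10 · 0.2 = 0.06; summing to 0.25394.
So P(jar C | data) = (0.06) / (0.25394) = 0.23628.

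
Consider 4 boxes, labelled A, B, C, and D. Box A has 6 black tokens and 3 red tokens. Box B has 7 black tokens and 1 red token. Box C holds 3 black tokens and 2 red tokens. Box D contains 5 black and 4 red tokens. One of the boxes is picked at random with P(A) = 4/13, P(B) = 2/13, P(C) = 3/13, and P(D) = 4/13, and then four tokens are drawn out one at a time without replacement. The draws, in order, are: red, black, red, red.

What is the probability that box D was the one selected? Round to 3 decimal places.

Compute the likelihood of the observed sequence for each case: P(data | box A) = (3/9)(6/8)(2/7)(1/6) = 1/84; P(data | box B) = (1/8)(7/7)(0/6) = 0; P(data | box C) = (2/5)(3/4)(1/3)(0/2) = 0; P(data | box D) = (4/9)(5/8)(3/7)(2/6) = 5/126.
Weighting by the prior gives 4/13 · 1/84 = 1/273, 2/13 · 0 = 0, 3/13 · 0 = 0, 4/13 · 5/126 = 10/819; summing to 1/63.
So P(box D | data) = (10/819) / (1/63) = 10/13.

0.769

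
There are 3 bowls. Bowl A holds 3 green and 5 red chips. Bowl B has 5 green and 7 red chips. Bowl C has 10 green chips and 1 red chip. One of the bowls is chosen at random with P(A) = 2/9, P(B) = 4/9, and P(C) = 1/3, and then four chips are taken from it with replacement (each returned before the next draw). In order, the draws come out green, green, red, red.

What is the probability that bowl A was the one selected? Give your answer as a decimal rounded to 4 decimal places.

0.2996

Under each hypothesis, the probability of the observed sequence is: P(data | bowl A) = (3/8)(3/8)(5/8)(5/8) = 0.054932; P(data | bowl B) = (5/12)(5/12)(7/12)(7/12) = 0.059076; P(data | bowl C) = (10/11)(10/11)(1/11)(1/11) = 0.0068301.
Multiplying each by its prior: 2/9 · 0.054932 = 0.012207, 4/9 · 0.059076 = 0.026256, 1/3 · 0.0068301 = 0.0022767; these sum to 0.04074.
Therefore the posterior P(bowl A | data) = (0.012207) / (0.04074) = 0.29963.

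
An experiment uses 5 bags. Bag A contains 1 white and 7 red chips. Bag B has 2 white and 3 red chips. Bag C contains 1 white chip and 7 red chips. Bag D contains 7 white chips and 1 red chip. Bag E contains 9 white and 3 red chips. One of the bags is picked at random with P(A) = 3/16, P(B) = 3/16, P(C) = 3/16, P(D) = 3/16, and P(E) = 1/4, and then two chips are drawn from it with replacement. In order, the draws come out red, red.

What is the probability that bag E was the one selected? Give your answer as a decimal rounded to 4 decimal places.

0.0419

For each hypothesis, P(data | H) works out to: P(data | bag A) = (7/8)(7/8) = 0.76562; P(data | bag B) = (3/5)(3/5) = 0.36; P(data | bag C) = (7/8)(7/8) = 0.76562; P(data | bag D) = (1/8)(1/8) = 0.015625; P(data | bag E) = (3/12)(3/12) = 0.0625.
Weighting by the prior gives 3/16 · 0.76562 = 0.14355, 3/16 · 0.36 = 0.0675, 3/16 · 0.76562 = 0.14355, 3/16 · 0.015625 = 0.0029297, 1/4 · 0.0625 = 0.015625; these sum to 0.37316.
By Bayes' rule, P(bag E | data) = (0.015625) / (0.37316) = 0.041872.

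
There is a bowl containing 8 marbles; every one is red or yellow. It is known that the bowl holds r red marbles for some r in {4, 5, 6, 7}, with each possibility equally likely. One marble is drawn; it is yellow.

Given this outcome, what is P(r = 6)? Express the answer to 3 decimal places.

For each hypothesis, P(data | H) works out to: P(data | r = 4) = (4/8) = 1/2; P(data | r = 5) = (3/8) = 3/8; P(data | r = 6) = (2/8) = 1/4; P(data | r = 7) = (1/8) = 1/8.
Weighting by the prior gives 1/4 · 1/2 = 1/8, 1/4 · 3/8 = 3/32, 1/4 · 1/4 = 1/16, 1/4 · 1/8 = 1/32; these sum to 5/16.
Hence P(r = 6 | data) = (1/16) / (5/16) = 1/5.

0.200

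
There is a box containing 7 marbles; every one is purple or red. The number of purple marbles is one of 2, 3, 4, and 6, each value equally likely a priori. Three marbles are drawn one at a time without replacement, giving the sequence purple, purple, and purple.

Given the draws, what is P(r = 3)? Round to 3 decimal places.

Compute the likelihood of the observed sequence for each case: P(data | r = 2) = (2/7)(1/6)(0/5) = 0; P(data | r = 3) = (3/7)(2/6)(1/5) = 1/35; P(data | r = 4) = (4/7)(3/6)(2/5) = 4/35; P(data | r = 6) = (6/7)(5/6)(4/5) = 4/7.
Weighting by the prior gives 1/4 · 0 = 0, 1/4 · 1/35 = 1/140, 1/4 · 4/35 = 1/35, 1/4 · 4/7 = 1/7; with total 5/28.
By Bayes' rule, P(r = 3 | data) = (1/140) / (5/28) = 1/25.

0.040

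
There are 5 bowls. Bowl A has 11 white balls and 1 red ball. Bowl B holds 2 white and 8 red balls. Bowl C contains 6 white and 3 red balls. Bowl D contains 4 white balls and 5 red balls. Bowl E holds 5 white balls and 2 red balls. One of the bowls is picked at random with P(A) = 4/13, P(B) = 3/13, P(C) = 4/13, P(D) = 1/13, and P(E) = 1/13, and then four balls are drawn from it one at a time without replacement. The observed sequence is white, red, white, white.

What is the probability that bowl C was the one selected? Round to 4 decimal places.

Under each hypothesis, the probability of the observed sequence is: P(data | bowl A) = (11/12)(1/11)(10/10)(9/9) = 0.083333; P(data | bowl B) = (2/10)(8/9)(1/8)(0/7) = 0; P(data | bowl C) = (6/9)(3/8)(5/7)(4/6) = 0.11905; P(data | bowl D) = (4/9)(5/8)(3/7)(2/6) = 0.039683; P(data | bowl E) = (5/7)(2/6)(4/5)(3/4) = 0.14286.
The prior-weighted likelihoods are 4/13 · 0.083333 = 0.025641, 3/13 · 0 = 0, 4/13 · 0.11905 = 0.03663, 1/13 · 0.039683 = 0.0030525, 1/13 · 0.14286 = 0.010989; with total 0.076313.
Therefore the posterior P(bowl C | data) = (0.03663) / (0.076313) = 0.48.

0.4800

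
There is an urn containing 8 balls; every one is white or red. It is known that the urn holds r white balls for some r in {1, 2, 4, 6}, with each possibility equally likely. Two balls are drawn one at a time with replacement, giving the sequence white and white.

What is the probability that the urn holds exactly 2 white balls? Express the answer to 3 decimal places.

0.070

Compute the likelihood of the observed sequence for each case: P(data | r = 1) = (1/8)(1/8) = 1/64; P(data | r = 2) = (2/8)(2/8) = 1/16; P(data | r = 4) = (4/8)(4/8) = 1/4; P(data | r = 6) = (6/8)(6/8) = 9/16.
Weighting by the prior gives 1/4 · 1/64 = 1/256, 1/4 · 1/16 = 1/64, 1/4 · 1/4 = 1/16, 1/4 · 9/16 = 9/64; with total 57/256.
Hence P(r = 2 | data) = (1/64) / (57/256) = 4/57.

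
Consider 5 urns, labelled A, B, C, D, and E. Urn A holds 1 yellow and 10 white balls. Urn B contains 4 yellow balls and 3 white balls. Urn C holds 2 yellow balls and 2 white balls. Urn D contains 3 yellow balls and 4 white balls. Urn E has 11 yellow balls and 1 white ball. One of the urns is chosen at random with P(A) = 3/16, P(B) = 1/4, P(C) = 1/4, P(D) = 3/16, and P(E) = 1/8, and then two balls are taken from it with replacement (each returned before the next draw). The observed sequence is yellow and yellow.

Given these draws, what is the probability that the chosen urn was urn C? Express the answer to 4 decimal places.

0.2192

Compute the likelihood of the observed sequence for each case: P(data | urn A) = (1/11)(1/11) = 0.0082645; P(data | urn B) = (4/7)(4/7) = 0.32653; P(data | urn C) = (2/4)(2/4) = 0.25; P(data | urn D) = (3/7)(3/7) = 0.18367; P(data | urn E) = (11/12)(11/12) = 0.84028.
The prior-weighted likelihoods are 3/16 · 0.0082645 = 0.0015496, 1/4 · 0.32653 = 0.081633, 1/4 · 0.25 = 0.0625, 3/16 · 0.18367 = 0.034439, 1/8 · 0.84028 = 0.10503; summing to 0.28516.
Hence P(urn C | data) = (0.0625) / (0.28516) = 0.21918.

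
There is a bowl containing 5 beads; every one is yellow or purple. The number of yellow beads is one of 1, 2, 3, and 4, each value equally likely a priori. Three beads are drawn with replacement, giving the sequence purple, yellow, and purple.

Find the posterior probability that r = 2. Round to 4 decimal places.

0.3600

Under each hypothesis, the probability of the observed sequence is: P(data | r = 1) = (4/5)(1/5)(4/5) = 16/125; P(data | r = 2) = (3/5)(2/5)(3/5) = 18/125; P(data | r = 3) = (2/5)(3/5)(2/5) = 12/125; P(data | r = 4) = (1/5)(4/5)(1/5) = 4/125.
Multiplying each by its prior: 1/4 · 16/125 = 4/125, 1/4 · 18/125 = 9/250, 1/4 · 12/125 = 3/125, 1/4 · 4/125 = 1/125; these sum to 1/10.
By Bayes' rule, P(r = 2 | data) = (9/250) / (1/10) = 9/25.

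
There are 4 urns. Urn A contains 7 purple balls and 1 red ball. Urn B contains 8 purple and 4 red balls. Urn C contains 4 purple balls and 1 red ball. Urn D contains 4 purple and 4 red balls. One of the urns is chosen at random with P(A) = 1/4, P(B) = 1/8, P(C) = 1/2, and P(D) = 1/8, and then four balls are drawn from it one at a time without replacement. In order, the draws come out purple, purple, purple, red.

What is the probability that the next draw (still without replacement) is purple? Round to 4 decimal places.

For each hypothesis, P(data | H) works out to: P(data | urn A) = (7/8)(6/7)(5/6)(1/5) = 0.125; P(data | urn B) = (8/12)(7/11)(6/10)(4/9) = 0.11313; P(data | urn C) = (4/5)(3/4)(2/3)(1/2) = 0.2; P(data | urn D) = (4/8)(3/7)(2/6)(4/5) = 0.057143.
Multiplying each by its prior: 1/4 · 0.125 = 0.03125, 1/8 · 0.11313 = 0.014141, 1/2 · 0.2 = 0.1, 1/8 · 0.057143 = 0.0071429; these sum to 0.15253.
Dividing through by the total gives posterior P(urn A | data) = 0.20487, P(urn B | data) = 0.09271, P(urn C | data) = 0.65559, P(urn D | data) = 0.046828.
So P(purple next | data) = Σ P(purple next | H) P(H | data) = (1)(0.20487) + (5/8)(0.09271) + (1)(0.65559) + (1/4)(0.046828) = 0.93011.

0.9301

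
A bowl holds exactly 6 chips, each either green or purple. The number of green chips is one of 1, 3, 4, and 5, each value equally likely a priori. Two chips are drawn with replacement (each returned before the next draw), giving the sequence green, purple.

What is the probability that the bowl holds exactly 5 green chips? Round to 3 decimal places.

For each hypothesis, P(data | H) works out to: P(data | r = 1) = (1/6)(5/6) = 5/36; P(data | r = 3) = (3/6)(3/6) = 1/4; P(data | r = 4) = (4/6)(2/6) = 2/9; P(data | r = 5) = (5/6)(1/6) = 5/36.
Multiplying each by its prior: 1/4 · 5/36 = 5/144, 1/4 · 1/4 = 1/16, 1/4 · 2/9 = 1/18, 1/4 · 5/36 = 5/144; with total 3/16.
By Bayes' rule, P(r = 5 | data) = (5/144) / (3/16) = 5/27.

0.185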